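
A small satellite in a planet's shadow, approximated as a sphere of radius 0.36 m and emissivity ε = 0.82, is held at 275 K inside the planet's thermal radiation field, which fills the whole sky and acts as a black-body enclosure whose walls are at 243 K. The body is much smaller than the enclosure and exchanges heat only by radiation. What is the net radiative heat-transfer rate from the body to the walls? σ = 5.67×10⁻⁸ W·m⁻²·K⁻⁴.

For a small grey body in a large enclosure: P_net = εσA(T_body⁴ − T_wall⁴).
A = 4πr² = 1.629 m²; T_body⁴ − T_wall⁴ = 5.719×10⁹ − 3.487×10⁹ = 2.232×10⁹ K⁴.
|P_net| = 0.82·5.67×10⁻⁸·1.629·2.232×10⁹.

P_net ≈ 169 W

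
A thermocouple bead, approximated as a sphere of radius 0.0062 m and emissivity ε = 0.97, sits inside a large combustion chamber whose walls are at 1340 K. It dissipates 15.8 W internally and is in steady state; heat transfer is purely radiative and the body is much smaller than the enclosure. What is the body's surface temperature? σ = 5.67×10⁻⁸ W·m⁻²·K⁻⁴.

For a small grey body in a large enclosure, net radiated power = εσA(T⁴ − T_w⁴).
Steady state: P = εσA(T⁴ − T_w⁴) with A = 4πr² = 4.831×10⁻⁴ m².
T⁴ = P/(εσA) + T_w⁴ = 15.8/(0.97·5.67×10⁻⁸·4.831×10⁻⁴) + (1340)⁴
    = 5.947×10¹¹ + 3.224×10¹² = 3.819×10¹² K⁴.

T ≈ 1400 K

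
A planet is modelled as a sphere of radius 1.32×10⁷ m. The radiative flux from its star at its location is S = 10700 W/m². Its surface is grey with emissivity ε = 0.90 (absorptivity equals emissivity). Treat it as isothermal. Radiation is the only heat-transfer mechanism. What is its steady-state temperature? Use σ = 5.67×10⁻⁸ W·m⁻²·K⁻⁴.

At equilibrium, absorbed power = emitted power.
Absorbing cross-section = πr² = 5.474×10¹⁴ m²; emitting surface = 4πr² = 2.190×10¹⁵ m² (ratio 4).
εS·A_cross = εσ·A_surf·T⁴  ⇒  T⁴ = S/(4σ)   (ε cancels).
T⁴ = 10700/(4·5.67×10⁻⁸) = 4.718×10¹⁰ K⁴.
T = (4.718×10¹⁰)^(1/4).

T ≈ 466 K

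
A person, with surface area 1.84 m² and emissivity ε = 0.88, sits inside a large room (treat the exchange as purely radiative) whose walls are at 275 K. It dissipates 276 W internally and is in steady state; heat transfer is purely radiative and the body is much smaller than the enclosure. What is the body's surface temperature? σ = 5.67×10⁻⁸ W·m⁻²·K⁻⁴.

For a small grey body in a large enclosure, net radiated power = εσA(T⁴ − T_w⁴).
Steady state: P = εσA(T⁴ − T_w⁴) with A = 1.84 m².
T⁴ = P/(εσA) + T_w⁴ = 276/(0.88·5.67×10⁻⁸·1.840) + (275)⁴
    = 3.006×10⁹ + 5.719×10⁹ = 8.725×10⁹ K⁴.

T ≈ 306 K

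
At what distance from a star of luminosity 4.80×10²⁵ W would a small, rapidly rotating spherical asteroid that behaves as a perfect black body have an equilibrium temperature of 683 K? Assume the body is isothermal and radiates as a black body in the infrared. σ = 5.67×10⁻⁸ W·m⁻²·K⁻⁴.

d ≈ 8.80×10⁹ m

For an isothermal black-emitting sphere, (1−a)S·πr² = σ·4πr²·T⁴ ⇒ S = 4σT⁴/(1−a).
S = 4·5.67×10⁻⁸·(683)⁴/1.00 = 49350 W/m².
Flux falls as S = L/(4πd²), so d = √(L/(4πS)) = √(4.80×10²⁵/(4π·49350)).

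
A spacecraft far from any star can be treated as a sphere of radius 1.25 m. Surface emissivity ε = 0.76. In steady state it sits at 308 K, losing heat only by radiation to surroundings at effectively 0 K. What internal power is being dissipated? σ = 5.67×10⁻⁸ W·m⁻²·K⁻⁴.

P ≈ 7610 W

Steady state: P = εσA T⁴.
A = 4πr² = 19.63 m²; T⁴ = (308)⁴ = 8.999×10⁹ K⁴.
P = 0.76 × 5.67×10⁻⁸ × 19.63 × 8.999×10⁹.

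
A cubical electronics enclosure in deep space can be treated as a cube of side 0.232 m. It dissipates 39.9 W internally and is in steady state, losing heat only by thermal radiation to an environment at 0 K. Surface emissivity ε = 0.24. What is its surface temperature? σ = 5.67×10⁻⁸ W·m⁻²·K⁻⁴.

Steady state: internal power = radiated power, P = εσA T⁴.
Radiating area A = 6L² = 0.3229 m².
T⁴ = P/(εσA) = 39.9/(0.24·5.67×10⁻⁸·0.3229) = 9.079×10⁹ K⁴.
T = (9.079×10⁹)^(1/4).

T ≈ 309 K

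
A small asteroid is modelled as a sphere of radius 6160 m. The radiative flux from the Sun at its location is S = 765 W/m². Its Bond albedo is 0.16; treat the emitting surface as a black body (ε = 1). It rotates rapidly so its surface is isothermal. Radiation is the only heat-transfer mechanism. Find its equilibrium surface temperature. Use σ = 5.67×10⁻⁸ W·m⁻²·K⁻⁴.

T ≈ 231 K

At equilibrium, absorbed power = emitted power.
Absorbing cross-section = πr² = 1.192×10⁸ m²; emitting surface = 4πr² = 4.768×10⁸ m² (ratio 4).
(1−a)S·A_cross = εσ·A_surf·T⁴  ⇒  T⁴ = (1−a)S/(4σ).
T⁴ = 0.840·765/(4·5.67×10⁻⁸) = 2.833×10⁹ K⁴.
T = (2.833×10⁹)^(1/4).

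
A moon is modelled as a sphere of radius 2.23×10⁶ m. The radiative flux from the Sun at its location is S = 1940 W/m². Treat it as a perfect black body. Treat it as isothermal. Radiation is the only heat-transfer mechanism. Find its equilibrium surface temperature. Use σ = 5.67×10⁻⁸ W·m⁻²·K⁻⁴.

T ≈ 304 K

At equilibrium, absorbed power = emitted power.
Absorbing cross-section = πr² = 1.562×10¹³ m²; emitting surface = 4πr² = 6.249×10¹³ m² (ratio 4).
S·A_cross = εσ·A_surf·T⁴  ⇒  T⁴ = S/(4σ).
T⁴ = 1.00·1940/(4·5.67×10⁻⁸) = 8.554×10⁹ K⁴.
T = (8.554×10⁹)^(1/4).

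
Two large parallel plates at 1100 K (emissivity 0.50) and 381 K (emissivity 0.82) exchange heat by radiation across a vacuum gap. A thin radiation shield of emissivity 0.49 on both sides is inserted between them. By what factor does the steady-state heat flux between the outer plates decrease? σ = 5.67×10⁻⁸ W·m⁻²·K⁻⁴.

Without shield: q₀ = σΔ(T⁴)/(1/ε₁+1/ε₂−1) with denominator 2.220.
With shield the two gaps are in series; the resistances add: (1/ε₁+1/ε_s−1)+(1/ε_s+1/ε₂−1) = 3.041+2.260 = 5.301.
Heat-flux ratio q₀/q = 5.301/2.220.

factor ≈ 2.39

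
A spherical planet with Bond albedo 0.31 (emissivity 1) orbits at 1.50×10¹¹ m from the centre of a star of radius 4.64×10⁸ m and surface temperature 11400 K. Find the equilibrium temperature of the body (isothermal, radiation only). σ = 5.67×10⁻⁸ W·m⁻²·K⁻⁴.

The star's surface emits σT_*⁴; at distance d the flux is S = σT_*⁴(R_*/d)².
S = 5.67×10⁻⁸·(11400)⁴·(4.64×10⁸/1.50×10¹¹)² = 9163 W/m².
For an isothermal sphere T⁴ = (1−a)S/(4σ) = 2.788×10¹⁰ K⁴.

T ≈ 409 K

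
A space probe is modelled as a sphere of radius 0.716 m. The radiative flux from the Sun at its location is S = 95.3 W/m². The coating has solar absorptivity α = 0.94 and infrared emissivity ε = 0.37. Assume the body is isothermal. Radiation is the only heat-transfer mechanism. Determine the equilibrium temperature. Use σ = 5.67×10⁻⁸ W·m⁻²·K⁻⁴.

At equilibrium, absorbed power = emitted power.
Absorbing cross-section = πr² = 1.611 m²; emitting surface = 4πr² = 6.442 m² (ratio 4).
αS·A_cross = εσ·A_surf·T⁴  ⇒  T⁴ = αS/(ε·4σ).
T⁴ = 0.940·95.3/(0.37·4·5.67×10⁻⁸) = 1.068×10⁹ K⁴.
T = (1.068×10⁹)^(1/4).

T ≈ 181 K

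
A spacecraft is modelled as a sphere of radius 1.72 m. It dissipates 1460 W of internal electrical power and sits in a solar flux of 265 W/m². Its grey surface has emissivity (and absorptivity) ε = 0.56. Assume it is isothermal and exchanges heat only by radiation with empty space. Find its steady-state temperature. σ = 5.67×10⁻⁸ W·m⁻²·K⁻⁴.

T ≈ 221 K

At steady state, absorbed solar power + internal power = radiated power.
Absorbed: α·S·A_cross = 0.56·265·9.294 = 1379 W (cross-section πr²).
Total input = 1379 + 1460 = 2839 W.
Radiated: εσ·A_surf·T⁴ with A_surf = 4πr² = 37.18 m².
T⁴ = 2839/(0.56·5.67×10⁻⁸·37.18) = 2.405×10⁹ K⁴.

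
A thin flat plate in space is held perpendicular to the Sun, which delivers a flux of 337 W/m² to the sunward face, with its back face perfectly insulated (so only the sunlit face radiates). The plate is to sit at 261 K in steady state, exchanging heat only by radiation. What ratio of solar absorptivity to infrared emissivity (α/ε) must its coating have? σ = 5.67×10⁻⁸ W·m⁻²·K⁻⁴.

Balance: αS·A = εσ·1A·T⁴ ⇒ α/ε = σT⁴/S.
α/ε = 5.67×10⁻⁸·(261)⁴/337 = 5.67×10⁻⁸·4.640×10⁹/337.

α/ε ≈ 0.781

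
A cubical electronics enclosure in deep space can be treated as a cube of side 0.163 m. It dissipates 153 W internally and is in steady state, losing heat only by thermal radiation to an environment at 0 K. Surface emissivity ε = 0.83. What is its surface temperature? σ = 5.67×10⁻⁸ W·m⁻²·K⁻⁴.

Steady state: internal power = radiated power, P = εσA T⁴.
Radiating area A = 6L² = 0.1594 m².
T⁴ = P/(εσA) = 153/(0.83·5.67×10⁻⁸·0.1594) = 2.039×10¹⁰ K⁴.
T = (2.039×10¹⁰)^(1/4).

T ≈ 378 K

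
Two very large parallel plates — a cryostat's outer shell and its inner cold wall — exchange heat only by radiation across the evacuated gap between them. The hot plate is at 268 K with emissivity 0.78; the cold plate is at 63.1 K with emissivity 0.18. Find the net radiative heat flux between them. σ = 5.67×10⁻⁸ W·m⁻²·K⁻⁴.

For two infinite grey parallel plates, q = σ(T₁⁴ − T₂⁴)/(1/ε₁ + 1/ε₂ − 1).
T₁⁴ − T₂⁴ = 5.159×10⁹ − 1.585×10⁷ = 5.143×10⁹ K⁴.
1/ε₁ + 1/ε₂ − 1 = 1.282 + 5.556 − 1 = 5.838.
q = 5.67×10⁻⁸ × 5.143×10⁹ / 5.838.

q ≈ 50.0 W/m²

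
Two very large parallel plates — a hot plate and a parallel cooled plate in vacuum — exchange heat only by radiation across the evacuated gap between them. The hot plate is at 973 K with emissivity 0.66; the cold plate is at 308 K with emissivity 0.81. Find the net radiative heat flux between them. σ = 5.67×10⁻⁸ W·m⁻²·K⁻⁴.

For two infinite grey parallel plates, q = σ(T₁⁴ − T₂⁴)/(1/ε₁ + 1/ε₂ − 1).
T₁⁴ − T₂⁴ = 8.963×10¹¹ − 8.999×10⁹ = 8.873×10¹¹ K⁴.
1/ε₁ + 1/ε₂ − 1 = 1.515 + 1.235 − 1 = 1.750.
q = 5.67×10⁻⁸ × 8.873×10¹¹ / 1.750.

q ≈ 28800 W/m²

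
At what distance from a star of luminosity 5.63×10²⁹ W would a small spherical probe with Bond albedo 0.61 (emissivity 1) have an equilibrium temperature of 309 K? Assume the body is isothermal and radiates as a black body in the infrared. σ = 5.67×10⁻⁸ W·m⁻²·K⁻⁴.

d ≈ 2.91×10¹² m

For an isothermal black-emitting sphere, (1−a)S·πr² = σ·4πr²·T⁴ ⇒ S = 4σT⁴/(1−a).
S = 4·5.67×10⁻⁸·(309)⁴/0.390 = 5302 W/m².
Flux falls as S = L/(4πd²), so d = √(L/(4πS)) = √(5.63×10²⁹/(4π·5302)).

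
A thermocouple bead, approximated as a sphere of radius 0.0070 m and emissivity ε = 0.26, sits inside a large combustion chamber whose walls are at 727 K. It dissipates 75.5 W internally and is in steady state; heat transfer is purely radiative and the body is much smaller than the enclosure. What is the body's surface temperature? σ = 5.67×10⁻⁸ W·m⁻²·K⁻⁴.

T ≈ 1710 K

For a small grey body in a large enclosure, net radiated power = εσA(T⁴ − T_w⁴).
Steady state: P = εσA(T⁴ − T_w⁴) with A = 4πr² = 6.158×10⁻⁴ m².
T⁴ = P/(εσA) + T_w⁴ = 75.5/(0.26·5.67×10⁻⁸·6.158×10⁻⁴) + (727)⁴
    = 8.317×10¹² + 2.793×10¹¹ = 8.597×10¹² K⁴.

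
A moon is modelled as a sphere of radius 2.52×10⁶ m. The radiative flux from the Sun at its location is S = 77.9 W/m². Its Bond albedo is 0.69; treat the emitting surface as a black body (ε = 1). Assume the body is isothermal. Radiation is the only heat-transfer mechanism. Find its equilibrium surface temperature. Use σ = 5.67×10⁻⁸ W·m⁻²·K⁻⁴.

At equilibrium, absorbed power = emitted power.
Absorbing cross-section = πr² = 1.995×10¹³ m²; emitting surface = 4πr² = 7.980×10¹³ m² (ratio 4).
(1−a)S·A_cross = εσ·A_surf·T⁴  ⇒  T⁴ = (1−a)S/(4σ).
T⁴ = 0.310·77.9/(4·5.67×10⁻⁸) = 1.065×10⁸ K⁴.
T = (1.065×10⁸)^(1/4).

T ≈ 102 K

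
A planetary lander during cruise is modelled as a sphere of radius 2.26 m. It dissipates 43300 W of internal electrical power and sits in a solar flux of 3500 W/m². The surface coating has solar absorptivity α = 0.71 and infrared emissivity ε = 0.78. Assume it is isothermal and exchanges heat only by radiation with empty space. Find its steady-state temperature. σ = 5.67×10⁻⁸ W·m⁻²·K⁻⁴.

At steady state, absorbed solar power + internal power = radiated power.
Absorbed: α·S·A_cross = 0.71·3500·16.05 = 39870 W (cross-section πr²).
Total input = 39870 + 43300 = 83170 W.
Radiated: εσ·A_surf·T⁴ with A_surf = 4πr² = 64.18 m².
T⁴ = 83170/(0.78·5.67×10⁻⁸·64.18) = 2.930×10¹⁰ K⁴.

T ≈ 414 K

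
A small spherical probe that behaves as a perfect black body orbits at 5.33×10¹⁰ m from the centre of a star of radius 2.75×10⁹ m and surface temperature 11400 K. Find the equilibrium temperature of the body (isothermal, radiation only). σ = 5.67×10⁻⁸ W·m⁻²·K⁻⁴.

The star's surface emits σT_*⁴; at distance d the flux is S = σT_*⁴(R_*/d)².
S = 5.67×10⁻⁸·(11400)⁴·(2.75×10⁹/5.33×10¹⁰)² = 2.549×10⁶ W/m².
For an isothermal sphere T⁴ = (1−a)S/(4σ) = 1.124×10¹³ K⁴.

T ≈ 1830 K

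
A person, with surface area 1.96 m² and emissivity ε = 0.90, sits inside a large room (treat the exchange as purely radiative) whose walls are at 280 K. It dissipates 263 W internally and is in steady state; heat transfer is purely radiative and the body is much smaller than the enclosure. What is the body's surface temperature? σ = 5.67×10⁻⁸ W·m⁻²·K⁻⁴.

T ≈ 306 K

For a small grey body in a large enclosure, net radiated power = εσA(T⁴ − T_w⁴).
Steady state: P = εσA(T⁴ − T_w⁴) with A = 1.96 m².
T⁴ = P/(εσA) + T_w⁴ = 263/(0.90·5.67×10⁻⁸·1.960) + (280)⁴
    = 2.630×10⁹ + 6.147×10⁹ = 8.776×10⁹ K⁴.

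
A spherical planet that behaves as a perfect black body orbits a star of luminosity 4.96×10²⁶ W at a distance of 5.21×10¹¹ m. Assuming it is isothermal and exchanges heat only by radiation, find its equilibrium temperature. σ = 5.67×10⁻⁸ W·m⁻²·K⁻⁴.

T ≈ 159 K

First find the stellar flux at distance d: S = L/(4πd²) = 4.96×10²⁶/(4π·(5.21×10¹¹)²) = 145.4 W/m².
For an isothermal sphere, absorbed (1−a)S·πr² = emitted σ·4πr²·T⁴, so T⁴ = (1−a)S/(4σ).
T⁴ = 1.00·145.4/(4·5.67×10⁻⁸) = 6.411×10⁸ K⁴.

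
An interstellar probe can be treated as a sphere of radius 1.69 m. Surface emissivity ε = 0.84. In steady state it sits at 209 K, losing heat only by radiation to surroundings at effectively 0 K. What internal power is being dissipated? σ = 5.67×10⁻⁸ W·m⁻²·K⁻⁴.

Steady state: P = εσA T⁴.
A = 4πr² = 35.89 m²; T⁴ = (209)⁴ = 1.908×10⁹ K⁴.
P = 0.84 × 5.67×10⁻⁸ × 35.89 × 1.908×10⁹.

P ≈ 3260 W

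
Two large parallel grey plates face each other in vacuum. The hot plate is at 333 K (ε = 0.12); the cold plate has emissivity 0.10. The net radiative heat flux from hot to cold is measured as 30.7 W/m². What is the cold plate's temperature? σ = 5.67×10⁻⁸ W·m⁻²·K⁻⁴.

T₂ ≈ 232 K

q = σ(T₁⁴ − T₂⁴)/(1/ε₁ + 1/ε₂ − 1); denominator = 17.33.
T₂⁴ = T₁⁴ − q·(1/ε₁+1/ε₂−1)/σ = 1.230×10¹⁰ − 30.7·17.33/5.67×10⁻⁸
    = 2.911×10⁹ K⁴.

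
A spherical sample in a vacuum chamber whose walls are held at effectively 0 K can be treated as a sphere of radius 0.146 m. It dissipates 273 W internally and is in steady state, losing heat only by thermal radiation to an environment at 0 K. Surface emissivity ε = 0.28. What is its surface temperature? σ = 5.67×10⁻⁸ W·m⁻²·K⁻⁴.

T ≈ 503 K

Steady state: internal power = radiated power, P = εσA T⁴.
Radiating area A = 4πr² = 0.2679 m².
T⁴ = P/(εσA) = 273/(0.28·5.67×10⁻⁸·0.2679) = 6.420×10¹⁰ K⁴.
T = (6.420×10¹⁰)^(1/4).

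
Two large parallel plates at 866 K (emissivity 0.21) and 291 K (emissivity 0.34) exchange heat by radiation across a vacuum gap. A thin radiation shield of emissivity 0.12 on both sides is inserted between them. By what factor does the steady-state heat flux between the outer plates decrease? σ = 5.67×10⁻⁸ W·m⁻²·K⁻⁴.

Without shield: q₀ = σΔ(T⁴)/(1/ε₁+1/ε₂−1) with denominator 6.703.
With shield the two gaps are in series; the resistances add: (1/ε₁+1/ε_s−1)+(1/ε_s+1/ε₂−1) = 12.10+10.27 = 22.37.
Heat-flux ratio q₀/q = 22.37/6.703.

factor ≈ 3.34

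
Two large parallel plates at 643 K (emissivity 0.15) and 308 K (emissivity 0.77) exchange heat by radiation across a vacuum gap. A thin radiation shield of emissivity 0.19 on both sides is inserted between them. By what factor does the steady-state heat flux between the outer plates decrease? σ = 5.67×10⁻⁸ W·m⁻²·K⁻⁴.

factor ≈ 2.37

Without shield: q₀ = σΔ(T⁴)/(1/ε₁+1/ε₂−1) with denominator 6.965.
With shield the two gaps are in series; the resistances add: (1/ε₁+1/ε_s−1)+(1/ε_s+1/ε₂−1) = 10.93+5.562 = 16.49.
Heat-flux ratio q₀/q = 16.49/6.965.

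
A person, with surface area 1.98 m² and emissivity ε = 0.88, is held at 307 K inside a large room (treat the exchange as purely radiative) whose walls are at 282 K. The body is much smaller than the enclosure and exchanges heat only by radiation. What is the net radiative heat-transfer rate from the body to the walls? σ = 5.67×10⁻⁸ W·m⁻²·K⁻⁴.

P_net ≈ 253 W

For a small grey body in a large enclosure: P_net = εσA(T_body⁴ − T_wall⁴).
A = 1.98 m²; T_body⁴ − T_wall⁴ = 8.883×10⁹ − 6.324×10⁹ = 2.559×10⁹ K⁴.
|P_net| = 0.88·5.67×10⁻⁸·1.980·2.559×10⁹.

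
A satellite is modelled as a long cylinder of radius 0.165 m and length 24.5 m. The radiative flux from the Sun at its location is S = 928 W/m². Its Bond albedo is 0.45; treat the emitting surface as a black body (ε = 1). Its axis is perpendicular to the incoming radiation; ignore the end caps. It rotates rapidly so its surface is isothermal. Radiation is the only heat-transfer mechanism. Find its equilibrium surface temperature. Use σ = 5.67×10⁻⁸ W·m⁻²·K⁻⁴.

At equilibrium, absorbed power = emitted power.
Absorbing cross-section = 2rL = 8.085 m²; emitting surface = 2πrL = 25.40 m² (ratio π).
(1−a)S·A_cross = εσ·A_surf·T⁴  ⇒  T⁴ = (1−a)S/(πσ).
T⁴ = 0.550·928/(π·5.67×10⁻⁸) = 2.865×10⁹ K⁴.
T = (2.865×10⁹)^(1/4).

T ≈ 231 K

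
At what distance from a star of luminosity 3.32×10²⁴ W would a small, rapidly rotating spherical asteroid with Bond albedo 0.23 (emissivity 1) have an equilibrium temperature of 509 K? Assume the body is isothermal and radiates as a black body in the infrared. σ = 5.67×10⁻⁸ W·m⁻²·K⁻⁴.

d ≈ 3.66×10⁹ m

For an isothermal black-emitting sphere, (1−a)S·πr² = σ·4πr²·T⁴ ⇒ S = 4σT⁴/(1−a).
S = 4·5.67×10⁻⁸·(509)⁴/0.770 = 19770 W/m².
Flux falls as S = L/(4πd²), so d = √(L/(4πS)) = √(3.32×10²⁴/(4π·19770)).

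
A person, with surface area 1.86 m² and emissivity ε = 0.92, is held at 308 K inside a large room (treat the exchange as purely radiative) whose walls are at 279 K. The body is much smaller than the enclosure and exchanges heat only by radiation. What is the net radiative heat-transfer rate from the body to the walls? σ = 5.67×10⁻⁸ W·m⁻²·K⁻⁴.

P_net ≈ 285 W

For a small grey body in a large enclosure: P_net = εσA(T_body⁴ − T_wall⁴).
A = 1.86 m²; T_body⁴ − T_wall⁴ = 8.999×10⁹ − 6.059×10⁹ = 2.940×10⁹ K⁴.
|P_net| = 0.92·5.67×10⁻⁸·1.860·2.940×10⁹.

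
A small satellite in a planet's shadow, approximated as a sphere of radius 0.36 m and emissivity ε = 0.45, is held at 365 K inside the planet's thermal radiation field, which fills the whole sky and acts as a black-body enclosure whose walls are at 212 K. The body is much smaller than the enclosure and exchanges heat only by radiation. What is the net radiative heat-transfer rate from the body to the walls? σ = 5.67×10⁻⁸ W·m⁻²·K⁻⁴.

P_net ≈ 654 W

For a small grey body in a large enclosure: P_net = εσA(T_body⁴ − T_wall⁴).
A = 4πr² = 1.629 m²; T_body⁴ − T_wall⁴ = 1.775×10¹⁰ − 2.020×10⁹ = 1.573×10¹⁰ K⁴.
|P_net| = 0.45·5.67×10⁻⁸·1.629·1.573×10¹⁰.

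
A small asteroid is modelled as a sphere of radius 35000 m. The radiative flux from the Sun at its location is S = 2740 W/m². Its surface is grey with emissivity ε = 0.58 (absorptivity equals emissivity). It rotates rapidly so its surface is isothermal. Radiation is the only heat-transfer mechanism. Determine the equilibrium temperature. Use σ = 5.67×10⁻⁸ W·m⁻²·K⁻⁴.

At equilibrium, absorbed power = emitted power.
Absorbing cross-section = πr² = 3.848×10⁹ m²; emitting surface = 4πr² = 1.539×10¹⁰ m² (ratio 4).
εS·A_cross = εσ·A_surf·T⁴  ⇒  T⁴ = S/(4σ)   (ε cancels).
T⁴ = 2740/(4·5.67×10⁻⁸) = 1.208×10¹⁰ K⁴.
T = (1.208×10¹⁰)^(1/4).

T ≈ 332 K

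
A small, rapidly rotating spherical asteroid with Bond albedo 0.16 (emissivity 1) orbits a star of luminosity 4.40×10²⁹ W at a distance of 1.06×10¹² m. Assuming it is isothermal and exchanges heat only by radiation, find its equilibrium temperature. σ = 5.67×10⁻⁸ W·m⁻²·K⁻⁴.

First find the stellar flux at distance d: S = L/(4πd²) = 4.40×10²⁹/(4π·(1.06×10¹²)²) = 31160 W/m².
For an isothermal sphere, absorbed (1−a)S·πr² = emitted σ·4πr²·T⁴, so T⁴ = (1−a)S/(4σ).
T⁴ = 0.840·31160/(4·5.67×10⁻⁸) = 1.154×10¹¹ K⁴.

T ≈ 583 K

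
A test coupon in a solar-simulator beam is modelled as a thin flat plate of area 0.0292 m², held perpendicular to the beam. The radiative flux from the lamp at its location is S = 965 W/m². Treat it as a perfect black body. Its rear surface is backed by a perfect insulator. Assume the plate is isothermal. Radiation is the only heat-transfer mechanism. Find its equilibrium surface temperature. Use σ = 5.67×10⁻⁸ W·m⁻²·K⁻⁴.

At equilibrium, absorbed power = emitted power.
Absorbing cross-section = A = 0.02920 m²; emitting surface = A = 0.02920 m² (ratio 1).
S·A_cross = εσ·A_surf·T⁴  ⇒  T⁴ = S/(1σ).
T⁴ = 1.00·965/(1·5.67×10⁻⁸) = 1.702×10¹⁰ K⁴.
T = (1.702×10¹⁰)^(1/4).

T ≈ 361 K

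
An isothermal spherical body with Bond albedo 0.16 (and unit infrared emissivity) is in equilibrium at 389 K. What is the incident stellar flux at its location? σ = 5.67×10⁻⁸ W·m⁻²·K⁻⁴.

(1−a)S·πr² = σ·4πr²·T⁴ ⇒ S = 4σT⁴/(1−a).
S = 4·5.67×10⁻⁸·2.290×10¹⁰/0.840.

S ≈ 6180 W/m²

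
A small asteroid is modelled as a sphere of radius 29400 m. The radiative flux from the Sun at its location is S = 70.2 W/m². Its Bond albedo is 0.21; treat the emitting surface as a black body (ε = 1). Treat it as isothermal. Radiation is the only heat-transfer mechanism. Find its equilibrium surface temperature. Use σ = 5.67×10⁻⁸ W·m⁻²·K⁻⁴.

T ≈ 125 K

At equilibrium, absorbed power = emitted power.
Absorbing cross-section = πr² = 2.715×10⁹ m²; emitting surface = 4πr² = 1.086×10¹⁰ m² (ratio 4).
(1−a)S·A_cross = εσ·A_surf·T⁴  ⇒  T⁴ = (1−a)S/(4σ).
T⁴ = 0.790·70.2/(4·5.67×10⁻⁸) = 2.445×10⁸ K⁴.
T = (2.445×10⁸)^(1/4).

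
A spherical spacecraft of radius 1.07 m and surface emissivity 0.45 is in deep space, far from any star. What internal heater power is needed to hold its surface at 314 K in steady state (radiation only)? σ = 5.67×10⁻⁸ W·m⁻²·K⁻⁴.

P = εσ·4πr²·T⁴.
4πr² = 14.39 m²; T⁴ = 9.721×10⁹ K⁴.
P = 0.45·5.67×10⁻⁸·14.39·9.721×10⁹.

P ≈ 3570 W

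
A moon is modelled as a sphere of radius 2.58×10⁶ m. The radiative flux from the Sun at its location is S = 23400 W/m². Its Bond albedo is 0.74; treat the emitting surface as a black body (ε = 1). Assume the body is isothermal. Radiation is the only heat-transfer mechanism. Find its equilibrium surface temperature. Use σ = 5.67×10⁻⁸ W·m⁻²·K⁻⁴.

T ≈ 405 K

At equilibrium, absorbed power = emitted power.
Absorbing cross-section = πr² = 2.091×10¹³ m²; emitting surface = 4πr² = 8.365×10¹³ m² (ratio 4).
(1−a)S·A_cross = εσ·A_surf·T⁴  ⇒  T⁴ = (1−a)S/(4σ).
T⁴ = 0.260·23400/(4·5.67×10⁻⁸) = 2.683×10¹⁰ K⁴.
T = (2.683×10¹⁰)^(1/4).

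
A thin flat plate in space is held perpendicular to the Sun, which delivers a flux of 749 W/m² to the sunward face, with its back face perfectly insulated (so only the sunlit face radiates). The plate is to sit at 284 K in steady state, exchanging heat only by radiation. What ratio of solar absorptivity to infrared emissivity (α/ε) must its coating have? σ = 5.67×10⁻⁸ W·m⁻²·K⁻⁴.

α/ε ≈ 0.492

Balance: αS·A = εσ·1A·T⁴ ⇒ α/ε = σT⁴/S.
α/ε = 5.67×10⁻⁸·(284)⁴/749 = 5.67×10⁻⁸·6.505×10⁹/749.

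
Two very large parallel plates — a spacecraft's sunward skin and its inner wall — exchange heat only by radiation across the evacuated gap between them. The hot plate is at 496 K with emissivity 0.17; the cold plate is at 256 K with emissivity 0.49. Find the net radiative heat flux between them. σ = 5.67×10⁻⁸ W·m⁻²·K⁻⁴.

For two infinite grey parallel plates, q = σ(T₁⁴ − T₂⁴)/(1/ε₁ + 1/ε₂ − 1).
T₁⁴ − T₂⁴ = 6.052×10¹⁰ − 4.295×10⁹ = 5.623×10¹⁰ K⁴.
1/ε₁ + 1/ε₂ − 1 = 5.882 + 2.041 − 1 = 6.923.
q = 5.67×10⁻⁸ × 5.623×10¹⁰ / 6.923.

q ≈ 461 W/m²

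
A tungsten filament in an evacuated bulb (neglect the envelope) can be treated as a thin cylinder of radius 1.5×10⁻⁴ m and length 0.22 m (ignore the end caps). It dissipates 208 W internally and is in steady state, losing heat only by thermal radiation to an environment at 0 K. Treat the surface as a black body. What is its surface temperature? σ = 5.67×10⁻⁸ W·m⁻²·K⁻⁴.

Steady state: internal power = radiated power, P = εσA T⁴.
Radiating area A = 2πrL = 2.073×10⁻⁴ m².
T⁴ = P/(εσA) = 208/(1.0·5.67×10⁻⁸·2.073×10⁻⁴) = 1.769×10¹³ K⁴.
T = (1.769×10¹³)^(1/4).

T ≈ 2050 K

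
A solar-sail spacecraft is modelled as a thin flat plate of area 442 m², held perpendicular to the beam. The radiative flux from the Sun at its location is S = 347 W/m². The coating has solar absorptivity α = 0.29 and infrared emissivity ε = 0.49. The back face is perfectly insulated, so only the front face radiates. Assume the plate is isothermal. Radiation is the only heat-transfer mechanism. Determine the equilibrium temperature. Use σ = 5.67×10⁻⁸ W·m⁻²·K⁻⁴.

T ≈ 245 K

At equilibrium, absorbed power = emitted power.
Absorbing cross-section = A = 442.0 m²; emitting surface = A = 442.0 m² (ratio 1).
αS·A_cross = εσ·A_surf·T⁴  ⇒  T⁴ = αS/(ε·1σ).
T⁴ = 0.290·347/(0.49·1·5.67×10⁻⁸) = 3.622×10⁹ K⁴.
T = (3.622×10⁹)^(1/4).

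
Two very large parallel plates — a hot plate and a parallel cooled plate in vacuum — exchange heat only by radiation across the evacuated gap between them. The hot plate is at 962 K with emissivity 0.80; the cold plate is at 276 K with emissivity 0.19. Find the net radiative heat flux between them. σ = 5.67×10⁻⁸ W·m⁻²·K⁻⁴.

q ≈ 8750 W/m²

For two infinite grey parallel plates, q = σ(T₁⁴ − T₂⁴)/(1/ε₁ + 1/ε₂ − 1).
T₁⁴ − T₂⁴ = 8.564×10¹¹ − 5.803×10⁹ = 8.506×10¹¹ K⁴.
1/ε₁ + 1/ε₂ − 1 = 1.250 + 5.263 − 1 = 5.513.
q = 5.67×10⁻⁸ × 8.506×10¹¹ / 5.513.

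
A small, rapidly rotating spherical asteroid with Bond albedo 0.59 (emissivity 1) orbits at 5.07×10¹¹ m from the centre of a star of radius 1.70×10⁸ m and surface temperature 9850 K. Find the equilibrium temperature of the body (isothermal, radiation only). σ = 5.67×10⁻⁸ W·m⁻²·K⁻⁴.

The star's surface emits σT_*⁴; at distance d the flux is S = σT_*⁴(R_*/d)².
S = 5.67×10⁻⁸·(9850)⁴·(1.70×10⁸/5.07×10¹¹)² = 60.01 W/m².
For an isothermal sphere T⁴ = (1−a)S/(4σ) = 1.085×10⁸ K⁴.

T ≈ 102 K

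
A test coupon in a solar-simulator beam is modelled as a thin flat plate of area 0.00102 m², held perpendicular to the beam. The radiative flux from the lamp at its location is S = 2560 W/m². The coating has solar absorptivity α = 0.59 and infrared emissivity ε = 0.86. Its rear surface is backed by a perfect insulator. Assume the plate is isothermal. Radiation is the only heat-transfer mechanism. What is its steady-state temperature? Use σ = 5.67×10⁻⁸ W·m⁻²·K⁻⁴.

At equilibrium, absorbed power = emitted power.
Absorbing cross-section = A = 0.001020 m²; emitting surface = A = 0.001020 m² (ratio 1).
αS·A_cross = εσ·A_surf·T⁴  ⇒  T⁴ = αS/(ε·1σ).
T⁴ = 0.590·2560/(0.86·1·5.67×10⁻⁸) = 3.097×10¹⁰ K⁴.
T = (3.097×10¹⁰)^(1/4).

T ≈ 420 K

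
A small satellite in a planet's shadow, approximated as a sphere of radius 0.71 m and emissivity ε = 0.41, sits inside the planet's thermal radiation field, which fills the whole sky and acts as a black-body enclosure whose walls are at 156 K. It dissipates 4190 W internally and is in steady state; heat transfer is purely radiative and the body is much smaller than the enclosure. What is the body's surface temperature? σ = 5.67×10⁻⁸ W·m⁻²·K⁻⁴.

T ≈ 413 K

For a small grey body in a large enclosure, net radiated power = εσA(T⁴ − T_w⁴).
Steady state: P = εσA(T⁴ − T_w⁴) with A = 4πr² = 6.335 m².
T⁴ = P/(εσA) + T_w⁴ = 4190/(0.41·5.67×10⁻⁸·6.335) + (156)⁴
    = 2.845×10¹⁰ + 5.922×10⁸ = 2.904×10¹⁰ K⁴.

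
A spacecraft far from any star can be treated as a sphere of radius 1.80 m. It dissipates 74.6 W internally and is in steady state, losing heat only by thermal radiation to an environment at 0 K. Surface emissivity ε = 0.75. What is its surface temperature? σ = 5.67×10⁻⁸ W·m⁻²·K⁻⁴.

Steady state: internal power = radiated power, P = εσA T⁴.
Radiating area A = 4πr² = 40.72 m².
T⁴ = P/(εσA) = 74.6/(0.75·5.67×10⁻⁸·40.72) = 4.309×10⁷ K⁴.
T = (4.309×10⁷)^(1/4).

T ≈ 81.0 K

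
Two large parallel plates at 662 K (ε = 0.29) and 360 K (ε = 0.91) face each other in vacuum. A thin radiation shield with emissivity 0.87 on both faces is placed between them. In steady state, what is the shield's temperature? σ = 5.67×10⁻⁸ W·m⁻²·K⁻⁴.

T_s ≈ 499 K

In steady state the net flux on the hot side equals that on the cold side.
σ(T₁⁴−T_s⁴)/D₁ = σ(T_s⁴−T₂⁴)/D₂, with D₁ = 1/ε₁+1/ε_s−1 = 3.598, D₂ = 1/ε_s+1/ε₂−1 = 1.248.
Solve for T_s⁴: T_s⁴ = (D₂·T₁⁴ + D₁·T₂⁴)/(D₁+D₂) = 6.194×10¹⁰ K⁴.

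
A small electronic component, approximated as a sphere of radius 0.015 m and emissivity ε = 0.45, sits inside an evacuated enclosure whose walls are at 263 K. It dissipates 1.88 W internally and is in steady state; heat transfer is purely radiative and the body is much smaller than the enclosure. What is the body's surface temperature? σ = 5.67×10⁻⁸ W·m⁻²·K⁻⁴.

T ≈ 419 K

For a small grey body in a large enclosure, net radiated power = εσA(T⁴ − T_w⁴).
Steady state: P = εσA(T⁴ − T_w⁴) with A = 4πr² = 0.002827 m².
T⁴ = P/(εσA) + T_w⁴ = 1.88/(0.45·5.67×10⁻⁸·0.002827) + (263)⁴
    = 2.606×10¹⁰ + 4.784×10⁹ = 3.084×10¹⁰ K⁴.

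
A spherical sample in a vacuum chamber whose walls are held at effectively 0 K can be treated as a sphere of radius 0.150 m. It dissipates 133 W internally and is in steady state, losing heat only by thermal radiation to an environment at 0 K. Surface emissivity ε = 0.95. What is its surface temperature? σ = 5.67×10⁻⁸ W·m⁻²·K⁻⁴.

T ≈ 306 K

Steady state: internal power = radiated power, P = εσA T⁴.
Radiating area A = 4πr² = 0.2827 m².
T⁴ = P/(εσA) = 133/(0.95·5.67×10⁻⁸·0.2827) = 8.733×10⁹ K⁴.
T = (8.733×10⁹)^(1/4).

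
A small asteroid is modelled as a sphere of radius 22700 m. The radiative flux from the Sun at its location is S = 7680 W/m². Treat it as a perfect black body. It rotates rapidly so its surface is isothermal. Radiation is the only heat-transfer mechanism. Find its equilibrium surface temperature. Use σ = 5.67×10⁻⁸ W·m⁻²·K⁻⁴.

At equilibrium, absorbed power = emitted power.
Absorbing cross-section = πr² = 1.619×10⁹ m²; emitting surface = 4πr² = 6.475×10⁹ m² (ratio 4).
S·A_cross = εσ·A_surf·T⁴  ⇒  T⁴ = S/(4σ).
T⁴ = 1.00·7680/(4·5.67×10⁻⁸) = 3.386×10¹⁰ K⁴.
T = (3.386×10¹⁰)^(1/4).

T ≈ 429 K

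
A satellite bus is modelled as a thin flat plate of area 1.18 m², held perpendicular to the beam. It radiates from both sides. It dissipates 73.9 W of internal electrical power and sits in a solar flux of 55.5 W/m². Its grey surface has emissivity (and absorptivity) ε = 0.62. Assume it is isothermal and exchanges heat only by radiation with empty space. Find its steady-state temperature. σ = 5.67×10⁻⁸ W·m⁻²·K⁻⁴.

T ≈ 193 K

At steady state, absorbed solar power + internal power = radiated power.
Absorbed: α·S·A_cross = 0.62·55.5·1.180 = 40.60 W (cross-section A).
Total input = 40.60 + 73.9 = 114.5 W.
Radiated: εσ·A_surf·T⁴ with A_surf = 2A = 2.360 m².
T⁴ = 114.5/(0.62·5.67×10⁻⁸·2.360) = 1.380×10⁹ K⁴.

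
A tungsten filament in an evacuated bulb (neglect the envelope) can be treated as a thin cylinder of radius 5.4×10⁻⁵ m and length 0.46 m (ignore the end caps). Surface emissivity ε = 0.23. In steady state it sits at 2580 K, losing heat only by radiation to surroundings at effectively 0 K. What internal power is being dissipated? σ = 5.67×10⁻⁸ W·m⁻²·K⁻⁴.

P ≈ 90.2 W

Steady state: P = εσA T⁴.
A = 2πrL = 1.561×10⁻⁴ m²; T⁴ = (2580)⁴ = 4.431×10¹³ K⁴.
P = 0.23 × 5.67×10⁻⁸ × 1.561×10⁻⁴ × 4.431×10¹³.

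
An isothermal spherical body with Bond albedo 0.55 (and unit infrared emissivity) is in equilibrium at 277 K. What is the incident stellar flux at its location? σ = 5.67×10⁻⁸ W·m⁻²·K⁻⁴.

S ≈ 2970 W/m²

(1−a)S·πr² = σ·4πr²·T⁴ ⇒ S = 4σT⁴/(1−a).
S = 4·5.67×10⁻⁸·5.887×10⁹/0.450.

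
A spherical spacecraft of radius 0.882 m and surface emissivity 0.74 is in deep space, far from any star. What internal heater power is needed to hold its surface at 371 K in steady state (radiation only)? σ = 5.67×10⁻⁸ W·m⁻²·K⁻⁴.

P = εσ·4πr²·T⁴.
4πr² = 9.776 m²; T⁴ = 1.895×10¹⁰ K⁴.
P = 0.74·5.67×10⁻⁸·9.776·1.895×10¹⁰.

P ≈ 7770 W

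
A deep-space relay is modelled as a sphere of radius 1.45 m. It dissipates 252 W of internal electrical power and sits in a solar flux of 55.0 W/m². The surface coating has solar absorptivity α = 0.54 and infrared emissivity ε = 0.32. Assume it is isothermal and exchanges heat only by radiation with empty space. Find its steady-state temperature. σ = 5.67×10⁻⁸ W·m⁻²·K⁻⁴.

At steady state, absorbed solar power + internal power = radiated power.
Absorbed: α·S·A_cross = 0.54·55.0·6.605 = 196.2 W (cross-section πr²).
Total input = 196.2 + 252 = 448.2 W.
Radiated: εσ·A_surf·T⁴ with A_surf = 4πr² = 26.42 m².
T⁴ = 448.2/(0.32·5.67×10⁻⁸·26.42) = 9.349×10⁸ K⁴.

T ≈ 175 K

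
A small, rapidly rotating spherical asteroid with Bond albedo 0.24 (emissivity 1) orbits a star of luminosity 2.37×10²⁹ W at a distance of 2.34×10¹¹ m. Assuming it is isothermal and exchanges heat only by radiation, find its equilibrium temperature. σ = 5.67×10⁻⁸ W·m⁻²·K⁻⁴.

T ≈ 1040 K

First find the stellar flux at distance d: S = L/(4πd²) = 2.37×10²⁹/(4π·(2.34×10¹¹)²) = 3.444×10⁵ W/m².
For an isothermal sphere, absorbed (1−a)S·πr² = emitted σ·4πr²·T⁴, so T⁴ = (1−a)S/(4σ).
T⁴ = 0.760·3.444×10⁵/(4·5.67×10⁻⁸) = 1.154×10¹² K⁴.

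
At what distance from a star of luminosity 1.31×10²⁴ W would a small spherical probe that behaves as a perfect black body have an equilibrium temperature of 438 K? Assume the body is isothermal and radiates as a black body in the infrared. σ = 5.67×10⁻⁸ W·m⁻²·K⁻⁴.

d ≈ 3.53×10⁹ m

For an isothermal black-emitting sphere, (1−a)S·πr² = σ·4πr²·T⁴ ⇒ S = 4σT⁴/(1−a).
S = 4·5.67×10⁻⁸·(438)⁴/1.00 = 8347 W/m².
Flux falls as S = L/(4πd²), so d = √(L/(4πS)) = √(1.31×10²⁴/(4π·8347)).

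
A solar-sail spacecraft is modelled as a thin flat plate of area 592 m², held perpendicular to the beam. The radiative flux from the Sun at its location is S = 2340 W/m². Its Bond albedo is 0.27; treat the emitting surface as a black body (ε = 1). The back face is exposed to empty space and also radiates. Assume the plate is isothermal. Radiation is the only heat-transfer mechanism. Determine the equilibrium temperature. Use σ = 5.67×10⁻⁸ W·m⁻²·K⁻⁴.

At equilibrium, absorbed power = emitted power.
Absorbing cross-section = A = 592.0 m²; emitting surface = 2A = 1184 m² (ratio 2).
(1−a)S·A_cross = εσ·A_surf·T⁴  ⇒  T⁴ = (1−a)S/(2σ).
T⁴ = 0.730·2340/(2·5.67×10⁻⁸) = 1.506×10¹⁰ K⁴.
T = (1.506×10¹⁰)^(1/4).

T ≈ 350 K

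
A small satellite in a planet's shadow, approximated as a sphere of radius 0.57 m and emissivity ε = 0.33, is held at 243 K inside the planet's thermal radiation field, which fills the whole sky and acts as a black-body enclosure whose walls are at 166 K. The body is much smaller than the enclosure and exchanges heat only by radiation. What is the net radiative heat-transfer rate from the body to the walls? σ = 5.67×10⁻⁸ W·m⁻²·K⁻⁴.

For a small grey body in a large enclosure: P_net = εσA(T_body⁴ − T_wall⁴).
A = 4πr² = 4.083 m²; T_body⁴ − T_wall⁴ = 3.487×10⁹ − 7.593×10⁸ = 2.727×10⁹ K⁴.
|P_net| = 0.33·5.67×10⁻⁸·4.083·2.727×10⁹.

P_net ≈ 208 W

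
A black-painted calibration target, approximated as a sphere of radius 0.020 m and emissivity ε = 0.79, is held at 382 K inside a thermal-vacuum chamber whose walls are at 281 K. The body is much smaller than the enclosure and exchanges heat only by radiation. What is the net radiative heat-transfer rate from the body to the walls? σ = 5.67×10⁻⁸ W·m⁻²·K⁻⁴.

For a small grey body in a large enclosure: P_net = εσA(T_body⁴ − T_wall⁴).
A = 4πr² = 0.005027 m²; T_body⁴ − T_wall⁴ = 2.129×10¹⁰ − 6.235×10⁹ = 1.506×10¹⁰ K⁴.
|P_net| = 0.79·5.67×10⁻⁸·0.005027·1.506×10¹⁰.

P_net ≈ 3.39 W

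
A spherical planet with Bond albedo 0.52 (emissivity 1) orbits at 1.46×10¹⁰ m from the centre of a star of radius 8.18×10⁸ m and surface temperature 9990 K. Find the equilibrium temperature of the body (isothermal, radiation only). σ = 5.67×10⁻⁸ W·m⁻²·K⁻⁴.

The star's surface emits σT_*⁴; at distance d the flux is S = σT_*⁴(R_*/d)².
S = 5.67×10⁻⁸·(9990)⁴·(8.18×10⁸/1.46×10¹⁰)² = 1.773×10⁶ W/m².
For an isothermal sphere T⁴ = (1−a)S/(4σ) = 3.752×10¹² K⁴.

T ≈ 1390 K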